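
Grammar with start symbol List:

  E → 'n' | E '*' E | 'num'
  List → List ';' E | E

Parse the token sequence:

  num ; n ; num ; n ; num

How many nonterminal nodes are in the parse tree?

[List [List [List [List [List [E num]] ; [E n]] ; [E num]] ; [E n]] ; [E num]]

10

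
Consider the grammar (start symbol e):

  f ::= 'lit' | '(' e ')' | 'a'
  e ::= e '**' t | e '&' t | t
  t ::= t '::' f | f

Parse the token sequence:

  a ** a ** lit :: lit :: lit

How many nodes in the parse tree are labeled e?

3

[e [e [e [t [f a]]] ** [t [f a]]] ** [t [t [t [f lit]] :: [f lit]] :: [f lit]]]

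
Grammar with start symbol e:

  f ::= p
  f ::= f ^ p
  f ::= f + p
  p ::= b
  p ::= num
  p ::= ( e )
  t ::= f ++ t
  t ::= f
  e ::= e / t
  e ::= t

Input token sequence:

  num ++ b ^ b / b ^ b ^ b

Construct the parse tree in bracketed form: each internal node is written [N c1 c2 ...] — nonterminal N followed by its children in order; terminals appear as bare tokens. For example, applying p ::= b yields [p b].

e
e / t
t / t
f ++ t / t
p ++ t / t
num ++ t / t
num ++ f / t
num ++ f ^ p / t
num ++ p ^ p / t
num ++ b ^ p / t
num ++ b ^ b / t
num ++ b ^ b / f
num ++ b ^ b / f ^ p
num ++ b ^ b / f ^ p ^ p
num ++ b ^ b / p ^ p ^ p
num ++ b ^ b / b ^ p ^ p
num ++ b ^ b / b ^ b ^ p
num ++ b ^ b / b ^ b ^ b

[e [e [t [f [p num]] ++ [t [f [f [p b]] ^ [p b]]]]] / [t [f [f [f [p b]] ^ [p b]] ^ [p b]]]]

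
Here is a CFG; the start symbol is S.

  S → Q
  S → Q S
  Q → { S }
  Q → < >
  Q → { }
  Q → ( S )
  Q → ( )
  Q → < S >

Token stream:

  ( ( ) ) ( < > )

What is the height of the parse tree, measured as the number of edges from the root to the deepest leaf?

[S [Q ( [S [Q ( )]] )] [S [Q ( [S [Q < >]] )]]]

5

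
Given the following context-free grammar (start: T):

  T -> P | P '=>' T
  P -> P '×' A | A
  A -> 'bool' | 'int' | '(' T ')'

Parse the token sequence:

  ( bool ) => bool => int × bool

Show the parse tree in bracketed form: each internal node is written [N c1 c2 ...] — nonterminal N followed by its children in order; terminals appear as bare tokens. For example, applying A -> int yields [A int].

[T [P [A ( [T [P [A bool]]] )]] => [T [P [A bool]] => [T [P [P [A int]] × [A bool]]]]]

T
P => T
A => T
( T ) => T
( P ) => T
( A ) => T
( bool ) => T
( bool ) => P => T
( bool ) => A => T
( bool ) => bool => T
( bool ) => bool => P
( bool ) => bool => P × A
( bool ) => bool => A × A
( bool ) => bool => int × A
( bool ) => bool => int × bool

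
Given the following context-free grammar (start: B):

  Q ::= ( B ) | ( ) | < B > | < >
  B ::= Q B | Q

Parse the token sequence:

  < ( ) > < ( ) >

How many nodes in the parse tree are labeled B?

4

[B [Q < [B [Q ( )]] >] [B [Q < [B [Q ( )]] >]]]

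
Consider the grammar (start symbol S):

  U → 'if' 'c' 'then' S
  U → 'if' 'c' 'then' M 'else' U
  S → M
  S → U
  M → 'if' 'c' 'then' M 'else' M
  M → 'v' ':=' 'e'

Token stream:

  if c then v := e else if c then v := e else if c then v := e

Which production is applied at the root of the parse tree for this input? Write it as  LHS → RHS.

S → U

[S [U if c then [M v := e] else [U if c then [M v := e] else [U if c then [S [M v := e]]]]]]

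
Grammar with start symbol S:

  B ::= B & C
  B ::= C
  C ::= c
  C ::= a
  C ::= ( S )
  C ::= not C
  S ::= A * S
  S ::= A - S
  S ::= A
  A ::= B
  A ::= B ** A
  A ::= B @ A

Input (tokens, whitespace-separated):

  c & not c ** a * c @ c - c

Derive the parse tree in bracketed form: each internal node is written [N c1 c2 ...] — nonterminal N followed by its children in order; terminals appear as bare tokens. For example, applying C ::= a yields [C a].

S
A * S
B ** A * S
B & C ** A * S
C & C ** A * S
c & C ** A * S
c & not C ** A * S
c & not c ** A * S
c & not c ** B * S
c & not c ** C * S
c & not c ** a * S
c & not c ** a * A - S
c & not c ** a * B @ A - S
c & not c ** a * C @ A - S
c & not c ** a * c @ A - S
c & not c ** a * c @ B - S
c & not c ** a * c @ C - S
c & not c ** a * c @ c - S
c & not c ** a * c @ c - A
c & not c ** a * c @ c - B
c & not c ** a * c @ c - C
c & not c ** a * c @ c - c

[S [A [B [B [C c]] & [C not [C c]]] ** [A [B [C a]]]] * [S [A [B [C c]] @ [A [B [C c]]]] - [S [A [B [C c]]]]]]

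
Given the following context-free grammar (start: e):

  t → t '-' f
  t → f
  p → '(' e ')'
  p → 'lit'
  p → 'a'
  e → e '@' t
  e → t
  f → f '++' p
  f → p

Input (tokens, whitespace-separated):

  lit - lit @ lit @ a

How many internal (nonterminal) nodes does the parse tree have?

[e [e [e [t [t [f [p lit]]] - [f [p lit]]]] @ [t [f [p lit]]]] @ [t [f [p a]]]]

15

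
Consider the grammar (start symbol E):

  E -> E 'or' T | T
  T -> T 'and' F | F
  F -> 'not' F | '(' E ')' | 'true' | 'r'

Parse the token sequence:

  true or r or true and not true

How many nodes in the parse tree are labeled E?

3

[E [E [E [T [F true]]] or [T [F r]]] or [T [T [F true]] and [F not [F true]]]]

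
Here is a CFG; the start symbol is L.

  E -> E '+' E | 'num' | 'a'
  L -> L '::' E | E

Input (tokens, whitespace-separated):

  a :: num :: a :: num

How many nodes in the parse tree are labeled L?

4

[L [L [L [L [E a]] :: [E num]] :: [E a]] :: [E num]]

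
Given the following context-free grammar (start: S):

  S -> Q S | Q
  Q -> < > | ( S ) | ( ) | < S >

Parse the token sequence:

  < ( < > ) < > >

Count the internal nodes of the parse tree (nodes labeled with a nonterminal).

[S [Q < [S [Q ( [S [Q < >]] )] [S [Q < >]]] >]]

8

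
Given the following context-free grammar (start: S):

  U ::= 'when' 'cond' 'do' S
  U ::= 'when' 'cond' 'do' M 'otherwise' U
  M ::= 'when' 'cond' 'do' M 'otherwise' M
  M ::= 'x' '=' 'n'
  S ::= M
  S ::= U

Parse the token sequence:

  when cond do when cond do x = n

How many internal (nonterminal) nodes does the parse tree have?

[S [U when cond do [S [U when cond do [S [M x = n]]]]]]

6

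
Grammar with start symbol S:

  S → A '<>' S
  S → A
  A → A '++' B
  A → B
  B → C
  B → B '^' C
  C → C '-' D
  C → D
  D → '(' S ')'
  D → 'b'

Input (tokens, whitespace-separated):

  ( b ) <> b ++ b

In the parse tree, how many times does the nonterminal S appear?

[S [A [B [C [D ( [S [A [B [C [D b]]]]] )]]]] <> [S [A [A [B [C [D b]]]] ++ [B [C [D b]]]]]]

3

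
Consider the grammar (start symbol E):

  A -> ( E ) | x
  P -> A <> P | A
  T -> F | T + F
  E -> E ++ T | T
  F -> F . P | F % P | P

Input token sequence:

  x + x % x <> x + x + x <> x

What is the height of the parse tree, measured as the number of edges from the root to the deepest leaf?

[E [T [T [T [T [F [P [A x]]]] + [F [F [P [A x]]] % [P [A x] <> [P [A x]]]]] + [F [P [A x]]]] + [F [P [A x] <> [P [A x]]]]]]

8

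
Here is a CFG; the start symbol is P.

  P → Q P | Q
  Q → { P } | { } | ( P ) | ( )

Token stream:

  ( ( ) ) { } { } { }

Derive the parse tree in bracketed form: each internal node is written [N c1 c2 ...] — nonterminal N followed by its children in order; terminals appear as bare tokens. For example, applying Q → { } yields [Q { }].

[P [Q ( [P [Q ( )]] )] [P [Q { }] [P [Q { }] [P [Q { }]]]]]

P
Q P
( P ) P
( Q ) P
( ( ) ) P
( ( ) ) Q P
( ( ) ) { } P
( ( ) ) { } Q P
( ( ) ) { } { } P
( ( ) ) { } { } Q
( ( ) ) { } { } { }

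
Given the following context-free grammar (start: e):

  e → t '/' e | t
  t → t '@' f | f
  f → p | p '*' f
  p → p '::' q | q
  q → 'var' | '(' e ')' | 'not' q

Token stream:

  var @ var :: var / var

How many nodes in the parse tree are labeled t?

[e [t [t [f [p [q var]]]] @ [f [p [p [q var]] :: [q var]]]] / [e [t [f [p [q var]]]]]]

3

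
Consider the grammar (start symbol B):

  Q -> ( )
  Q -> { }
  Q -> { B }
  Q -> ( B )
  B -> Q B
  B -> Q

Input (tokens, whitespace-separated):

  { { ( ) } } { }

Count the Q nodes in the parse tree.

[B [Q { [B [Q { [B [Q ( )]] }]] }] [B [Q { }]]]

4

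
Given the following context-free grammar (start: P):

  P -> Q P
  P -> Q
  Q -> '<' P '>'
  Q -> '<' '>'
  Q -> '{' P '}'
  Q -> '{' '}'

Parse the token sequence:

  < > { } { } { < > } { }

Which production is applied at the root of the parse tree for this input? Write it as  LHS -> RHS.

P -> Q P

[P [Q < >] [P [Q { }] [P [Q { }] [P [Q { [P [Q < >]] }] [P [Q { }]]]]]]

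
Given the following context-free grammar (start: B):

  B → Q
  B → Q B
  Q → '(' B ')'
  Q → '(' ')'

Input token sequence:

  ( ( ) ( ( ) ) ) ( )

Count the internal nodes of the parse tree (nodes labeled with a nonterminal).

10

[B [Q ( [B [Q ( )] [B [Q ( [B [Q ( )]] )]]] )] [B [Q ( )]]]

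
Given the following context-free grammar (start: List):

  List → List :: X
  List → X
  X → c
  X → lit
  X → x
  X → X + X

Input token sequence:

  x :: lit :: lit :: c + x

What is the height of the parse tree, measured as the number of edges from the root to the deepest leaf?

5

[List [List [List [List [X x]] :: [X lit]] :: [X lit]] :: [X [X c] + [X x]]]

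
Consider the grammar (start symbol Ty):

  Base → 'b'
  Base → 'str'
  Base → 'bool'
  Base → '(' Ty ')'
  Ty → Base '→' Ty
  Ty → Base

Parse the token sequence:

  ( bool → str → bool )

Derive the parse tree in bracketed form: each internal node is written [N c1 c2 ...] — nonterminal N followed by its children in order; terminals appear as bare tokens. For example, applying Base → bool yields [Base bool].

[Ty [Base ( [Ty [Base bool] → [Ty [Base str] → [Ty [Base bool]]]] )]]

Ty
Base
( Ty )
( Base → Ty )
( bool → Ty )
( bool → Base → Ty )
( bool → str → Ty )
( bool → str → Base )
( bool → str → bool )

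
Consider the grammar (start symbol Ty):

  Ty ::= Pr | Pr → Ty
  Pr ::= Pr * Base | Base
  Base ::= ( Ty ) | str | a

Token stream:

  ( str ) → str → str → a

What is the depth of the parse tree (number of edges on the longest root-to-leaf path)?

6

[Ty [Pr [Base ( [Ty [Pr [Base str]]] )]] → [Ty [Pr [Base str]] → [Ty [Pr [Base str]] → [Ty [Pr [Base a]]]]]]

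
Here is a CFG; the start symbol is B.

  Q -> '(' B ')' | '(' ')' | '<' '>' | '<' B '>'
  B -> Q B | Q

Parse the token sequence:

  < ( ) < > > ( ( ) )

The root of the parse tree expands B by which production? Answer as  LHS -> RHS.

B -> Q B

[B [Q < [B [Q ( )] [B [Q < >]]] >] [B [Q ( [B [Q ( )]] )]]]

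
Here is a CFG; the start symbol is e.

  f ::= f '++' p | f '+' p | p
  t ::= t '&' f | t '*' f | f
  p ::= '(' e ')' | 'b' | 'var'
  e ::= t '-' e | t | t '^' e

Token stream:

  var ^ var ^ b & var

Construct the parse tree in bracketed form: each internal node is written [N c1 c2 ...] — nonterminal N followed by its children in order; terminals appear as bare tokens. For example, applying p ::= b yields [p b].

e
t ^ e
f ^ e
p ^ e
var ^ e
var ^ t ^ e
var ^ f ^ e
var ^ p ^ e
var ^ var ^ e
var ^ var ^ t
var ^ var ^ t & f
var ^ var ^ f & f
var ^ var ^ p & f
var ^ var ^ b & f
var ^ var ^ b & p
var ^ var ^ b & var

[e [t [f [p var]]] ^ [e [t [f [p var]]] ^ [e [t [t [f [p b]]] & [f [p var]]]]]]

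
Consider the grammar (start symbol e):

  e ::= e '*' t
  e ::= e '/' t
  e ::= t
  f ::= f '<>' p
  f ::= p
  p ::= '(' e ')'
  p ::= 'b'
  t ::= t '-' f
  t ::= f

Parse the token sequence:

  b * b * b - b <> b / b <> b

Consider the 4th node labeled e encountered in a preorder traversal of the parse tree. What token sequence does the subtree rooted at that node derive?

b

[e [e [e [e [t [f [p b]]]] * [t [f [p b]]]] * [t [t [f [p b]]] - [f [f [p b]] <> [p b]]]] / [t [f [f [p b]] <> [p b]]]]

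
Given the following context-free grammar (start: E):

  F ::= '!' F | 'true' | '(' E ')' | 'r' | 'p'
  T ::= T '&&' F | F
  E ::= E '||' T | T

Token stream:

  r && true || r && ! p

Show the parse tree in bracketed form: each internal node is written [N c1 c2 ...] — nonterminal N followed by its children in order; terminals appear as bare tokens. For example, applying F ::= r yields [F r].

E
E || T
T || T
T && F || T
F && F || T
r && F || T
r && true || T
r && true || T && F
r && true || F && F
r && true || r && F
r && true || r && ! F
r && true || r && ! p

[E [E [T [T [F r]] && [F true]]] || [T [T [F r]] && [F ! [F p]]]]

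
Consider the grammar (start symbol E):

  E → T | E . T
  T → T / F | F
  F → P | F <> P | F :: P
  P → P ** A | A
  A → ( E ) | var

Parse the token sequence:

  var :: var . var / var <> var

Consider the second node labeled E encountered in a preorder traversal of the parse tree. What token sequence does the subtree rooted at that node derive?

var :: var

[E [E [T [F [F [P [A var]]] :: [P [A var]]]]] . [T [T [F [P [A var]]]] / [F [F [P [A var]]] <> [P [A var]]]]]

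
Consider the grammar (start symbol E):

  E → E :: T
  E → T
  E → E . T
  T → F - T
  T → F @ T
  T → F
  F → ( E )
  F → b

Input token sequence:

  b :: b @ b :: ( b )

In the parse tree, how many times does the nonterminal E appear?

4

[E [E [E [T [F b]]] :: [T [F b] @ [T [F b]]]] :: [T [F ( [E [T [F b]]] )]]]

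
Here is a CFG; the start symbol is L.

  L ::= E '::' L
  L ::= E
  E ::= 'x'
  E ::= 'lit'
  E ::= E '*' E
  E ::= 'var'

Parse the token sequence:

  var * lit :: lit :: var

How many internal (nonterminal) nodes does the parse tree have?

8

[L [E [E var] * [E lit]] :: [L [E lit] :: [L [E var]]]]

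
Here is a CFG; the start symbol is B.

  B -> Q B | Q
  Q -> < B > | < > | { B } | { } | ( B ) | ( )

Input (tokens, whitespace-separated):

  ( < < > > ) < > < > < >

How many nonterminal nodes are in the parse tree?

12

[B [Q ( [B [Q < [B [Q < >]] >]] )] [B [Q < >] [B [Q < >] [B [Q < >]]]]]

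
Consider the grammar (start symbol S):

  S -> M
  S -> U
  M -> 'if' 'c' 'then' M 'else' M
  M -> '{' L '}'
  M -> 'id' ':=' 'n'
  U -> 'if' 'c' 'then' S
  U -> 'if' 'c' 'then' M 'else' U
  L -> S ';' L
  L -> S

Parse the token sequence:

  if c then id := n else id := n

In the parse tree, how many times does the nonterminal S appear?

[S [M if c then [M id := n] else [M id := n]]]

1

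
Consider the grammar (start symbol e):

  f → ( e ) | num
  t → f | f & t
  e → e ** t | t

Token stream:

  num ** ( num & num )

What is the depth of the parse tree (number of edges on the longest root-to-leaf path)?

7

[e [e [t [f num]]] ** [t [f ( [e [t [f num] & [t [f num]]]] )]]]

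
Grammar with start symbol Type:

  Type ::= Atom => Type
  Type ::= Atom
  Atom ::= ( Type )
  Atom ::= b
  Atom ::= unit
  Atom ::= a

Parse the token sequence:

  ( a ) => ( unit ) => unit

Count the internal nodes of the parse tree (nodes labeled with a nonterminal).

10

[Type [Atom ( [Type [Atom a]] )] => [Type [Atom ( [Type [Atom unit]] )] => [Type [Atom unit]]]]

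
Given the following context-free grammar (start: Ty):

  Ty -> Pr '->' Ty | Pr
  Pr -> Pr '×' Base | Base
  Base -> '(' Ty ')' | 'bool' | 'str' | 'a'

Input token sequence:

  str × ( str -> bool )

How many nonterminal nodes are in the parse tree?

11

[Ty [Pr [Pr [Base str]] × [Base ( [Ty [Pr [Base str]] -> [Ty [Pr [Base bool]]]] )]]]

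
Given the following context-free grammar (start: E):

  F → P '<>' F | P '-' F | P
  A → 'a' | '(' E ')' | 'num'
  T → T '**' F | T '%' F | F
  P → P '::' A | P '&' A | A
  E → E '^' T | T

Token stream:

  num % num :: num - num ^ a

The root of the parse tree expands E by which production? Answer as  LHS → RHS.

[E [E [T [T [F [P [A num]]]] % [F [P [P [A num]] :: [A num]] - [F [P [A num]]]]]] ^ [T [F [P [A a]]]]]

E → E '^' T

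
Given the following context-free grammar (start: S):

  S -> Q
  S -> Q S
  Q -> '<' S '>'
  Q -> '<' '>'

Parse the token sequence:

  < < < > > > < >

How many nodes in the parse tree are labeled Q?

4

[S [Q < [S [Q < [S [Q < >]] >]] >] [S [Q < >]]]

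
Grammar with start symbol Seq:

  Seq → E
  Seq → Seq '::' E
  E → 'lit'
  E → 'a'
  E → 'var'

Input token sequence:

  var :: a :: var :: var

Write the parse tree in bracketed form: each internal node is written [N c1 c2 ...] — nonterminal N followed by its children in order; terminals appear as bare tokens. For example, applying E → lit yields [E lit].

[Seq [Seq [Seq [Seq [E var]] :: [E a]] :: [E var]] :: [E var]]

Seq
Seq :: E
Seq :: E :: E
Seq :: E :: E :: E
E :: E :: E :: E
var :: E :: E :: E
var :: a :: E :: E
var :: a :: var :: E
var :: a :: var :: var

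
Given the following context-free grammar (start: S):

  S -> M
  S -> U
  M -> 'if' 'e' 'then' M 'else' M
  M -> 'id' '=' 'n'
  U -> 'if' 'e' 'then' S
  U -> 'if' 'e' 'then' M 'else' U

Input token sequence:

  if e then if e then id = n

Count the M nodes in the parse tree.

[S [U if e then [S [U if e then [S [M id = n]]]]]]

1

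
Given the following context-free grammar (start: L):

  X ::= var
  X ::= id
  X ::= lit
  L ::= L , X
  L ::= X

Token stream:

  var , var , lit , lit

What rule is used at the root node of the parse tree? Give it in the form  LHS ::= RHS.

[L [L [L [L [X var]] , [X var]] , [X lit]] , [X lit]]

L ::= L , X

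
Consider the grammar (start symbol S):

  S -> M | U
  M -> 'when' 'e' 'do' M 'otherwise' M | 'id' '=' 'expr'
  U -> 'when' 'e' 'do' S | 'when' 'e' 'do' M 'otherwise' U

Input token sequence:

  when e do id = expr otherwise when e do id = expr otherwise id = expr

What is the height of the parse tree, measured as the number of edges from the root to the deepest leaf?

[S [M when e do [M id = expr] otherwise [M when e do [M id = expr] otherwise [M id = expr]]]]

4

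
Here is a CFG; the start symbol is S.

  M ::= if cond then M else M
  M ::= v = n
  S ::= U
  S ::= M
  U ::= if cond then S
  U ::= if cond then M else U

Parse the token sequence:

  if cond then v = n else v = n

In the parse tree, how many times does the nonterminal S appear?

1

[S [M if cond then [M v = n] else [M v = n]]]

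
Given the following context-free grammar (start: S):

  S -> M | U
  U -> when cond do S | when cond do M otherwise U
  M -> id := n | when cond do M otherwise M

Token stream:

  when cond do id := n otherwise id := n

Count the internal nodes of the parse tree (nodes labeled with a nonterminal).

[S [M when cond do [M id := n] otherwise [M id := n]]]

4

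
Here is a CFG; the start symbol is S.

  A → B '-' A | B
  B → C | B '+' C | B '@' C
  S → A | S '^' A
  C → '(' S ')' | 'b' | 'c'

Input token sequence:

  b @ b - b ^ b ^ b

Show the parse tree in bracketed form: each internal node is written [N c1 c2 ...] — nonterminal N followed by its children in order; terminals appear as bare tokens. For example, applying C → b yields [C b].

[S [S [S [A [B [B [C b]] @ [C b]] - [A [B [C b]]]]] ^ [A [B [C b]]]] ^ [A [B [C b]]]]

S
S ^ A
S ^ A ^ A
A ^ A ^ A
B - A ^ A ^ A
B @ C - A ^ A ^ A
C @ C - A ^ A ^ A
b @ C - A ^ A ^ A
b @ b - A ^ A ^ A
b @ b - B ^ A ^ A
b @ b - C ^ A ^ A
b @ b - b ^ A ^ A
b @ b - b ^ B ^ A
b @ b - b ^ C ^ A
b @ b - b ^ b ^ A
b @ b - b ^ b ^ B
b @ b - b ^ b ^ C
b @ b - b ^ b ^ b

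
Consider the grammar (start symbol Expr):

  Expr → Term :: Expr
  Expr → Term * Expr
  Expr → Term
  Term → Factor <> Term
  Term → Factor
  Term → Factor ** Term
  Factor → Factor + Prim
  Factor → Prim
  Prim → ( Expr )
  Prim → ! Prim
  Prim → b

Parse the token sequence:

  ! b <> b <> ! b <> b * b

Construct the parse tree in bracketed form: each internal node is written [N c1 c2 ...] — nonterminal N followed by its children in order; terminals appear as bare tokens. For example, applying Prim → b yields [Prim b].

[Expr [Term [Factor [Prim ! [Prim b]]] <> [Term [Factor [Prim b]] <> [Term [Factor [Prim ! [Prim b]]] <> [Term [Factor [Prim b]]]]]] * [Expr [Term [Factor [Prim b]]]]]

Expr
Term * Expr
Factor <> Term * Expr
Prim <> Term * Expr
! Prim <> Term * Expr
! b <> Term * Expr
! b <> Factor <> Term * Expr
! b <> Prim <> Term * Expr
! b <> b <> Term * Expr
! b <> b <> Factor <> Term * Expr
! b <> b <> Prim <> Term * Expr
! b <> b <> ! Prim <> Term * Expr
! b <> b <> ! b <> Term * Expr
! b <> b <> ! b <> Factor * Expr
! b <> b <> ! b <> Prim * Expr
! b <> b <> ! b <> b * Expr
! b <> b <> ! b <> b * Term
! b <> b <> ! b <> b * Factor
! b <> b <> ! b <> b * Prim
! b <> b <> ! b <> b * b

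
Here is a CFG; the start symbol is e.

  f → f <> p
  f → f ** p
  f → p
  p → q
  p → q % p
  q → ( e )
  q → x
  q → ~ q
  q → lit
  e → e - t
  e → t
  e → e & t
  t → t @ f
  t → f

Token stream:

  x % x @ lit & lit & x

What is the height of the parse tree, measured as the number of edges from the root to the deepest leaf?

9

[e [e [e [t [t [f [p [q x] % [p [q x]]]]] @ [f [p [q lit]]]]] & [t [f [p [q lit]]]]] & [t [f [p [q x]]]]]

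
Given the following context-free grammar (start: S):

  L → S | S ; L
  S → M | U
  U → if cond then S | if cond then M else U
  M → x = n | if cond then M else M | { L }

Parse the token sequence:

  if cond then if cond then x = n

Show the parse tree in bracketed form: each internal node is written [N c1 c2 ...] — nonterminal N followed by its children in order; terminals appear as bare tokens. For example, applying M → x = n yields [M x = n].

S
U
if cond then S
if cond then U
if cond then if cond then S
if cond then if cond then M
if cond then if cond then x = n

[S [U if cond then [S [U if cond then [S [M x = n]]]]]]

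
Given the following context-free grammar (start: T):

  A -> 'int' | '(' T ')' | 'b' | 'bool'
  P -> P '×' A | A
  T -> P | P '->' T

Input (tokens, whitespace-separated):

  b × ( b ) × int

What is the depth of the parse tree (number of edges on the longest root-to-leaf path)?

7

[T [P [P [P [A b]] × [A ( [T [P [A b]]] )]] × [A int]]]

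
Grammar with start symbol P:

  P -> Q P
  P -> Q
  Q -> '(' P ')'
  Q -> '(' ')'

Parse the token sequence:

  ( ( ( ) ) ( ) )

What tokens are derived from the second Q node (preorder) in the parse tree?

( ( ) )

[P [Q ( [P [Q ( [P [Q ( )]] )] [P [Q ( )]]] )]]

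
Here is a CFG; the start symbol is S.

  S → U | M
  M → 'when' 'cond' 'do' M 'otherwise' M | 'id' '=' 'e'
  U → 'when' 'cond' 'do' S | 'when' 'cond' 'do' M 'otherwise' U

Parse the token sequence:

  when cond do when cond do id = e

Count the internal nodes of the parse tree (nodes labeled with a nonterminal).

[S [U when cond do [S [U when cond do [S [M id = e]]]]]]

6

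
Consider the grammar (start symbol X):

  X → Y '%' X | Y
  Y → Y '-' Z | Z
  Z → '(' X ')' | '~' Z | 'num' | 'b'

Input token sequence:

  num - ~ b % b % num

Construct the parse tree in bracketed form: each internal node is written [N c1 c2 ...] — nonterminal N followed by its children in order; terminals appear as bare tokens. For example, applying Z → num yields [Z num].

[X [Y [Y [Z num]] - [Z ~ [Z b]]] % [X [Y [Z b]] % [X [Y [Z num]]]]]

X
Y % X
Y - Z % X
Z - Z % X
num - Z % X
num - ~ Z % X
num - ~ b % X
num - ~ b % Y % X
num - ~ b % Z % X
num - ~ b % b % X
num - ~ b % b % Y
num - ~ b % b % Z
num - ~ b % b % num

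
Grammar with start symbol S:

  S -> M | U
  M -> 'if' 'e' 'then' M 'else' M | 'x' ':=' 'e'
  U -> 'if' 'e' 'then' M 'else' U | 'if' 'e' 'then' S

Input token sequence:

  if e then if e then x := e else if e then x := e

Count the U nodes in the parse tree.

[S [U if e then [S [U if e then [M x := e] else [U if e then [S [M x := e]]]]]]]

3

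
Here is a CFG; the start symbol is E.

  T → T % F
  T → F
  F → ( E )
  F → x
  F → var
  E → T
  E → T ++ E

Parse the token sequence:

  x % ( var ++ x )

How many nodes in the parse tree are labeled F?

[E [T [T [F x]] % [F ( [E [T [F var]] ++ [E [T [F x]]]] )]]]

4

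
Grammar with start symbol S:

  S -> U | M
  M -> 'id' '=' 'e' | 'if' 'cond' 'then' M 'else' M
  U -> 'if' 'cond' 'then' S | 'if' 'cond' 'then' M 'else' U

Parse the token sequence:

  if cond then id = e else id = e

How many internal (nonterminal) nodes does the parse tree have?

[S [M if cond then [M id = e] else [M id = e]]]

4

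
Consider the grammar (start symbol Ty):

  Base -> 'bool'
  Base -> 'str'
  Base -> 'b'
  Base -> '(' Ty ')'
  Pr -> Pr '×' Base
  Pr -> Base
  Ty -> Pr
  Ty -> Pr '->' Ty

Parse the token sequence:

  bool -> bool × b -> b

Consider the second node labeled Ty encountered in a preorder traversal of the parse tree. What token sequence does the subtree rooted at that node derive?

[Ty [Pr [Base bool]] -> [Ty [Pr [Pr [Base bool]] × [Base b]] -> [Ty [Pr [Base b]]]]]

bool × b -> b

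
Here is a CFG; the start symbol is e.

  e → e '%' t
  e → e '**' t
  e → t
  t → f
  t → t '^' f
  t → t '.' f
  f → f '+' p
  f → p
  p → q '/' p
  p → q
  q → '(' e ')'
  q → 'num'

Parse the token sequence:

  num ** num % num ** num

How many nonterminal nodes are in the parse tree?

20

[e [e [e [e [t [f [p [q num]]]]] ** [t [f [p [q num]]]]] % [t [f [p [q num]]]]] ** [t [f [p [q num]]]]]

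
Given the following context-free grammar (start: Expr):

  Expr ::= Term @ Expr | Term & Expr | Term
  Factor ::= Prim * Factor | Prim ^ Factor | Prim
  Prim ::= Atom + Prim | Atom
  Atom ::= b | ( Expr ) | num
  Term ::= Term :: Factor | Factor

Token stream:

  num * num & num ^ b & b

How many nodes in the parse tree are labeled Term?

3

[Expr [Term [Factor [Prim [Atom num]] * [Factor [Prim [Atom num]]]]] & [Expr [Term [Factor [Prim [Atom num]] ^ [Factor [Prim [Atom b]]]]] & [Expr [Term [Factor [Prim [Atom b]]]]]]]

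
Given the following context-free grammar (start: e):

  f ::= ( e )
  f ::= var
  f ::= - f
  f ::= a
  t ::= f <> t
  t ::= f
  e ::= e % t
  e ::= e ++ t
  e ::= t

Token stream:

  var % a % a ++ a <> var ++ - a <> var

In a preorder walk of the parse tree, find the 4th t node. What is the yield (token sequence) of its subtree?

[e [e [e [e [e [t [f var]]] % [t [f a]]] % [t [f a]]] ++ [t [f a] <> [t [f var]]]] ++ [t [f - [f a]] <> [t [f var]]]]

a <> var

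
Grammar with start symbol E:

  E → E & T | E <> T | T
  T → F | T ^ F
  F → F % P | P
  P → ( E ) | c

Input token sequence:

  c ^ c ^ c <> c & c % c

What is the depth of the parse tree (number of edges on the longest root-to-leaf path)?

8

[E [E [E [T [T [T [F [P c]]] ^ [F [P c]]] ^ [F [P c]]]] <> [T [F [P c]]]] & [T [F [F [P c]] % [P c]]]]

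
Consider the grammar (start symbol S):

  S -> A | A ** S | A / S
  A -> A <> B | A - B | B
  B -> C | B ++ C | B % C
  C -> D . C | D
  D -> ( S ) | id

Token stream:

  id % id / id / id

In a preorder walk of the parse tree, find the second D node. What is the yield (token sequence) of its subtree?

[S [A [B [B [C [D id]]] % [C [D id]]]] / [S [A [B [C [D id]]]] / [S [A [B [C [D id]]]]]]]

id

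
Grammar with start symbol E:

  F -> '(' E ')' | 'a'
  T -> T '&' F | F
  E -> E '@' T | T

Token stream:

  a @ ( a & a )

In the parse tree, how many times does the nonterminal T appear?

4

[E [E [T [F a]]] @ [T [F ( [E [T [T [F a]] & [F a]]] )]]]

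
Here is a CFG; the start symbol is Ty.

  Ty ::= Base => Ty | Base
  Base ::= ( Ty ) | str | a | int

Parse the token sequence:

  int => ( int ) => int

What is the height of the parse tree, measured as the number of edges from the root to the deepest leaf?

5

[Ty [Base int] => [Ty [Base ( [Ty [Base int]] )] => [Ty [Base int]]]]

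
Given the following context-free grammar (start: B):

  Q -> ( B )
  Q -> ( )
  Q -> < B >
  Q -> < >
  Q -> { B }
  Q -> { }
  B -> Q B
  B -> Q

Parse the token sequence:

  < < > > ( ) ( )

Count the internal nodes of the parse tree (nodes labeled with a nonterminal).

8

[B [Q < [B [Q < >]] >] [B [Q ( )] [B [Q ( )]]]]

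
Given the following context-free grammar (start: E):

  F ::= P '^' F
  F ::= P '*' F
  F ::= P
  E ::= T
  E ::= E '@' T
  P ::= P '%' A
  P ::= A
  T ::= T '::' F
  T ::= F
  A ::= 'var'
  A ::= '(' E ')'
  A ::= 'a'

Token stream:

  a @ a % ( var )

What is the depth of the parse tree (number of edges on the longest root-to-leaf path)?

[E [E [T [F [P [A a]]]]] @ [T [F [P [P [A a]] % [A ( [E [T [F [P [A var]]]]] )]]]]]

10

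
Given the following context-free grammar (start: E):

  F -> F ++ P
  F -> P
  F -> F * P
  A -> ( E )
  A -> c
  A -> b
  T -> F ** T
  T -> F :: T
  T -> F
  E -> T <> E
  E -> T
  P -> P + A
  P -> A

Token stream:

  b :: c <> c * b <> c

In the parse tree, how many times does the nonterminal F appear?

5

[E [T [F [P [A b]]] :: [T [F [P [A c]]]]] <> [E [T [F [F [P [A c]]] * [P [A b]]]] <> [E [T [F [P [A c]]]]]]]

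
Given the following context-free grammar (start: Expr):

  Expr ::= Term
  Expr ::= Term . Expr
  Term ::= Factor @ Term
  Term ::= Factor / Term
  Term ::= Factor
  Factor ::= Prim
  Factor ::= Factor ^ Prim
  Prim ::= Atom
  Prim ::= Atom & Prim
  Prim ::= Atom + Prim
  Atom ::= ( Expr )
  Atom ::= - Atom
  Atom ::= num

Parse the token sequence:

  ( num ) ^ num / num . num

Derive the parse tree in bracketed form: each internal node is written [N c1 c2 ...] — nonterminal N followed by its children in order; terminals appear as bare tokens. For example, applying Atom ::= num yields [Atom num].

Expr
Term . Expr
Factor / Term . Expr
Factor ^ Prim / Term . Expr
Prim ^ Prim / Term . Expr
Atom ^ Prim / Term . Expr
( Expr ) ^ Prim / Term . Expr
( Term ) ^ Prim / Term . Expr
( Factor ) ^ Prim / Term . Expr
( Prim ) ^ Prim / Term . Expr
( Atom ) ^ Prim / Term . Expr
( num ) ^ Prim / Term . Expr
( num ) ^ Atom / Term . Expr
( num ) ^ num / Term . Expr
( num ) ^ num / Factor . Expr
( num ) ^ num / Prim . Expr
( num ) ^ num / Atom . Expr
( num ) ^ num / num . Expr
( num ) ^ num / num . Term
( num ) ^ num / num . Factor
( num ) ^ num / num . Prim
( num ) ^ num / num . Atom
( num ) ^ num / num . num

[Expr [Term [Factor [Factor [Prim [Atom ( [Expr [Term [Factor [Prim [Atom num]]]]] )]]] ^ [Prim [Atom num]]] / [Term [Factor [Prim [Atom num]]]]] . [Expr [Term [Factor [Prim [Atom num]]]]]]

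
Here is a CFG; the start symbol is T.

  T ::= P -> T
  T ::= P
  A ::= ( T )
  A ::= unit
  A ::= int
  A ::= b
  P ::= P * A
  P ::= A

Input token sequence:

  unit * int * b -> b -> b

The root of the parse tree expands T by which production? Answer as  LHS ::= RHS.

T ::= P -> T

[T [P [P [P [A unit]] * [A int]] * [A b]] -> [T [P [A b]] -> [T [P [A b]]]]]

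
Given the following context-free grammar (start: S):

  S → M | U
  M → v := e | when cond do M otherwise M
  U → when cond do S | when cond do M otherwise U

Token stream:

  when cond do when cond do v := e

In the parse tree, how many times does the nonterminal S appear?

3

[S [U when cond do [S [U when cond do [S [M v := e]]]]]]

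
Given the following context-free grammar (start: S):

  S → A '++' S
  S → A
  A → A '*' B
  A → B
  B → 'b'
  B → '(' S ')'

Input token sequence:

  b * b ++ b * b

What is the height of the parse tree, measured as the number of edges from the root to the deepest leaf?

5

[S [A [A [B b]] * [B b]] ++ [S [A [A [B b]] * [B b]]]]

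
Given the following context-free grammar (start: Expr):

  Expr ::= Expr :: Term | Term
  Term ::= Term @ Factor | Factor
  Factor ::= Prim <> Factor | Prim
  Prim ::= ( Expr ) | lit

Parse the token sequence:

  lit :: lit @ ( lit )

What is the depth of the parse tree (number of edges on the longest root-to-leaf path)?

8

[Expr [Expr [Term [Factor [Prim lit]]]] :: [Term [Term [Factor [Prim lit]]] @ [Factor [Prim ( [Expr [Term [Factor [Prim lit]]]] )]]]]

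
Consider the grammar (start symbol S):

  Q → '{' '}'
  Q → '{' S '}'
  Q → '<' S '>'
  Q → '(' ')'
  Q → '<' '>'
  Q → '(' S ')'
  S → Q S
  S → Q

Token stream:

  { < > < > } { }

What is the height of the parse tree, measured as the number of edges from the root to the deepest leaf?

5

[S [Q { [S [Q < >] [S [Q < >]]] }] [S [Q { }]]]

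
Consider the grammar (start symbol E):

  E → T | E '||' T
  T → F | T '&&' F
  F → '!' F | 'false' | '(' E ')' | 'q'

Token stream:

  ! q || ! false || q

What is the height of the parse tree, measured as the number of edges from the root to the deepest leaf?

[E [E [E [T [F ! [F q]]]] || [T [F ! [F false]]]] || [T [F q]]]

6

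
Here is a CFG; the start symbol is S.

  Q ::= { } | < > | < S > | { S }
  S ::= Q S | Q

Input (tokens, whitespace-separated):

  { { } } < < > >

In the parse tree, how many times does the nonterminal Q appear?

4

[S [Q { [S [Q { }]] }] [S [Q < [S [Q < >]] >]]]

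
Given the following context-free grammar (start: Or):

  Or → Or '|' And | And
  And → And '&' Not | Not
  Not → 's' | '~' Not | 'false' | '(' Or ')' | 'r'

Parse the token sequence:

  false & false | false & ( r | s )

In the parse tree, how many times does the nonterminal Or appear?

[Or [Or [And [And [Not false]] & [Not false]]] | [And [And [Not false]] & [Not ( [Or [Or [And [Not r]]] | [And [Not s]]] )]]]

4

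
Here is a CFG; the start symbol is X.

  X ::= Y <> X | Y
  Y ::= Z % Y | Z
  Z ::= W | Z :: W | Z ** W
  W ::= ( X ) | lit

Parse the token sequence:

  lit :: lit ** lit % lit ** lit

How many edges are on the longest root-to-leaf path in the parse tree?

6

[X [Y [Z [Z [Z [W lit]] :: [W lit]] ** [W lit]] % [Y [Z [Z [W lit]] ** [W lit]]]]]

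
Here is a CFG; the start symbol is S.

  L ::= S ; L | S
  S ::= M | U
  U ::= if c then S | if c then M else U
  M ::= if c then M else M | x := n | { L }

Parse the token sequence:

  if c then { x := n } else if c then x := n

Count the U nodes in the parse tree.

2

[S [U if c then [M { [L [S [M x := n]]] }] else [U if c then [S [M x := n]]]]]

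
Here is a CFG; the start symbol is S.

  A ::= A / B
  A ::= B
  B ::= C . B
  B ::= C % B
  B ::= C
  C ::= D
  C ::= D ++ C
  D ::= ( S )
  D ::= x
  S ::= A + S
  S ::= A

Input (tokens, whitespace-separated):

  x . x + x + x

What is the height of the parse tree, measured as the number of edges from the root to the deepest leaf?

[S [A [B [C [D x]] . [B [C [D x]]]]] + [S [A [B [C [D x]]]] + [S [A [B [C [D x]]]]]]]

7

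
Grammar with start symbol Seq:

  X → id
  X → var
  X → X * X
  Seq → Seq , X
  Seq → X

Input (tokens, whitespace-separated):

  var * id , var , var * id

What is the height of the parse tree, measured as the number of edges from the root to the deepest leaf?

[Seq [Seq [Seq [X [X var] * [X id]]] , [X var]] , [X [X var] * [X id]]]

5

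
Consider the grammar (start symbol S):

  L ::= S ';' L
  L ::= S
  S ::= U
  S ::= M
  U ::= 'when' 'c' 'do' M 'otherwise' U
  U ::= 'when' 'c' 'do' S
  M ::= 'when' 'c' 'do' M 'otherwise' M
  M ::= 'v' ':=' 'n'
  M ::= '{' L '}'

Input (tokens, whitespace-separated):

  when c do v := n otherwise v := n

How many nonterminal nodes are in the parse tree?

[S [M when c do [M v := n] otherwise [M v := n]]]

4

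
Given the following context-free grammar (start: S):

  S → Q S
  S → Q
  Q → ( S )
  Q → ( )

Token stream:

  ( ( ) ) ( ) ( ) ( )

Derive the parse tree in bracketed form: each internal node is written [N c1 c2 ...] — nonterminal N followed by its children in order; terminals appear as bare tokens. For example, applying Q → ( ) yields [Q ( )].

S
Q S
( S ) S
( Q ) S
( ( ) ) S
( ( ) ) Q S
( ( ) ) ( ) S
( ( ) ) ( ) Q S
( ( ) ) ( ) ( ) S
( ( ) ) ( ) ( ) Q
( ( ) ) ( ) ( ) ( )

[S [Q ( [S [Q ( )]] )] [S [Q ( )] [S [Q ( )] [S [Q ( )]]]]]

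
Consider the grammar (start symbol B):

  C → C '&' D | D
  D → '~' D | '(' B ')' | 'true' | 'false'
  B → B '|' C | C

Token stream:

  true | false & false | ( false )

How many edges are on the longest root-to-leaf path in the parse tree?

6

[B [B [B [C [D true]]] | [C [C [D false]] & [D false]]] | [C [D ( [B [C [D false]]] )]]]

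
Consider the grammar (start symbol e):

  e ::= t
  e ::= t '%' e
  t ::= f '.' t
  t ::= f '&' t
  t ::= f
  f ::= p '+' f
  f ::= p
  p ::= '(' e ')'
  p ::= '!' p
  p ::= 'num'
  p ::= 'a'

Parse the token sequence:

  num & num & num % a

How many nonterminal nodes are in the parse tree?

14

[e [t [f [p num]] & [t [f [p num]] & [t [f [p num]]]]] % [e [t [f [p a]]]]]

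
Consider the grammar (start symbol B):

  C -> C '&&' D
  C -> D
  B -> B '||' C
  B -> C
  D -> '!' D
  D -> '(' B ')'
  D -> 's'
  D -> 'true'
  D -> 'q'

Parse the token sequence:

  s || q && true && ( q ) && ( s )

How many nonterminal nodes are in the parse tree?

18

[B [B [C [D s]]] || [C [C [C [C [D q]] && [D true]] && [D ( [B [C [D q]]] )]] && [D ( [B [C [D s]]] )]]]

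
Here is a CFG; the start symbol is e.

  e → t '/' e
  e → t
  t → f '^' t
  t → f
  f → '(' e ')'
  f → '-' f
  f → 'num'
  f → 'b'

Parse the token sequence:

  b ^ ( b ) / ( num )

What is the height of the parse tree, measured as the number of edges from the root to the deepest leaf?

7

[e [t [f b] ^ [t [f ( [e [t [f b]]] )]]] / [e [t [f ( [e [t [f num]]] )]]]]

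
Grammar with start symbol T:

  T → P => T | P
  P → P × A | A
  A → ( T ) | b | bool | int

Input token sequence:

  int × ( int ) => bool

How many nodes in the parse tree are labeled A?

4

[T [P [P [A int]] × [A ( [T [P [A int]]] )]] => [T [P [A bool]]]]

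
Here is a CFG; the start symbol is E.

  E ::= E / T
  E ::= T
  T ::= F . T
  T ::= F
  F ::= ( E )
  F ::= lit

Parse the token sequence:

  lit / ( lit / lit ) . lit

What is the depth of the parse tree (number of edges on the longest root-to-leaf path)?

7

[E [E [T [F lit]]] / [T [F ( [E [E [T [F lit]]] / [T [F lit]]] )] . [T [F lit]]]]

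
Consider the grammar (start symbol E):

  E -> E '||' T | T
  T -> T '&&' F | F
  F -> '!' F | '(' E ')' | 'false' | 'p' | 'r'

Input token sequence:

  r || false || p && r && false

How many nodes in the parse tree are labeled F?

5

[E [E [E [T [F r]]] || [T [F false]]] || [T [T [T [F p]] && [F r]] && [F false]]]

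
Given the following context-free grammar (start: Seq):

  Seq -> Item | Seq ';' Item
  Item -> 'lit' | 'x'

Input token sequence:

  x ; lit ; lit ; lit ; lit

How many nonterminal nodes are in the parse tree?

[Seq [Seq [Seq [Seq [Seq [Item x]] ; [Item lit]] ; [Item lit]] ; [Item lit]] ; [Item lit]]

10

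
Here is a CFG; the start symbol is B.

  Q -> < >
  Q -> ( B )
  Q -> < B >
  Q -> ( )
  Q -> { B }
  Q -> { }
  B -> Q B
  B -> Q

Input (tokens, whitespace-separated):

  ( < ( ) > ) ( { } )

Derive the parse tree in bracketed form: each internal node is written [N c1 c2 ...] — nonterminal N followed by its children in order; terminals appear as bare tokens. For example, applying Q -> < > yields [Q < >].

B
Q B
( B ) B
( Q ) B
( < B > ) B
( < Q > ) B
( < ( ) > ) B
( < ( ) > ) Q
( < ( ) > ) ( B )
( < ( ) > ) ( Q )
( < ( ) > ) ( { } )

[B [Q ( [B [Q < [B [Q ( )]] >]] )] [B [Q ( [B [Q { }]] )]]]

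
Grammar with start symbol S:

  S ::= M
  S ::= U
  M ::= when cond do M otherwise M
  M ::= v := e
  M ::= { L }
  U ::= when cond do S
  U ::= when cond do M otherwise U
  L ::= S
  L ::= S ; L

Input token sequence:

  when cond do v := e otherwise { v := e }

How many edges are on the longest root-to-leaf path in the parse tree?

6

[S [M when cond do [M v := e] otherwise [M { [L [S [M v := e]]] }]]]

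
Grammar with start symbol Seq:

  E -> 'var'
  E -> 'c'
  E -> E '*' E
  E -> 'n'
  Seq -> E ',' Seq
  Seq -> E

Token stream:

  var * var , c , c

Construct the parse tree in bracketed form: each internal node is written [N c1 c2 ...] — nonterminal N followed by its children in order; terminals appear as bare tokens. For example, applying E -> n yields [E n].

[Seq [E [E var] * [E var]] , [Seq [E c] , [Seq [E c]]]]

Seq
E , Seq
E * E , Seq
var * E , Seq
var * var , Seq
var * var , E , Seq
var * var , c , Seq
var * var , c , E
var * var , c , c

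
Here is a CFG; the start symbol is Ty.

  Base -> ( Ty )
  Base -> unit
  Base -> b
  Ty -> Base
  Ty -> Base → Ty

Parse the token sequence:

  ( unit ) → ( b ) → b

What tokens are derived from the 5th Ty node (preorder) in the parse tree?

b

[Ty [Base ( [Ty [Base unit]] )] → [Ty [Base ( [Ty [Base b]] )] → [Ty [Base b]]]]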